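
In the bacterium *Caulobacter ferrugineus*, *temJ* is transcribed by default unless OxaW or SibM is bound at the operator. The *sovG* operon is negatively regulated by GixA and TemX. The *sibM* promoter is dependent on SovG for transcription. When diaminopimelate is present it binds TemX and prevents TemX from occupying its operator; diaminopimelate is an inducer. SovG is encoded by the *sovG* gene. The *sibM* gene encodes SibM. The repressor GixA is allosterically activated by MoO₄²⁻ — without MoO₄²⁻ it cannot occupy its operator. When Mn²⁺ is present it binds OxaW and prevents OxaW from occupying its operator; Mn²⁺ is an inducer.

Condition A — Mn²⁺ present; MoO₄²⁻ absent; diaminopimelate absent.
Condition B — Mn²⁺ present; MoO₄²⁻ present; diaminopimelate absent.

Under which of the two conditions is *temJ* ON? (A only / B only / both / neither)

Condition A:
Mn²⁺ is present, so OxaW is inactive.
MoO₄²⁻ is absent, so GixA is inactive.
Diaminopimelate is absent, so TemX is active.
With repressor TemX bound, *sovG* is not transcribed.
So SovG is not produced.
Required activator SovG is absent, so *sibM* is not transcribed.
So SibM is not produced.
With no repressor bound, *temJ* is transcribed.
→ *temJ* is ON in A.
Condition B:
Mn²⁺ is present, so OxaW is inactive.
MoO₄²⁻ is present, so GixA is active.
Diaminopimelate is absent, so TemX is active.
With repressor GixA bound, *sovG* is not transcribed.
So SovG is not produced.
Required activator SovG is absent, so *sibM* is not transcribed.
So SibM is not produced.
With no repressor bound, *temJ* is transcribed.
→ *temJ* is ON in B.

both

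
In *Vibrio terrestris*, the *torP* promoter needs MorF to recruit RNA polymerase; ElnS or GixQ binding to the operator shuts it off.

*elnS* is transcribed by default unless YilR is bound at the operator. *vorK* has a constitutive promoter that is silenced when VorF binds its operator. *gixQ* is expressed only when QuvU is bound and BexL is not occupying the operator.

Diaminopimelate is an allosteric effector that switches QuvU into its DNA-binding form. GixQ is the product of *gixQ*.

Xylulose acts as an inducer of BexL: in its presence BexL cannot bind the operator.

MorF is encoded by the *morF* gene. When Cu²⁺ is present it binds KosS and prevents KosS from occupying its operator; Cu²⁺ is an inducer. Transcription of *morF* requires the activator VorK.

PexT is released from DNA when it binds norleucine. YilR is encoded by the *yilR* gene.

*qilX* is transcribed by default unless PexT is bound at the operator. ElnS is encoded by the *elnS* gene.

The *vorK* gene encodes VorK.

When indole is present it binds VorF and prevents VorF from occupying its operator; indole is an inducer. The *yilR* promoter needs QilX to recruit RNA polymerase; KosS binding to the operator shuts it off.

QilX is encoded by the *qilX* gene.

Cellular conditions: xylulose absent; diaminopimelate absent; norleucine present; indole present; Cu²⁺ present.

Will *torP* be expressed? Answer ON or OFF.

Norleucine is present, so PexT is inactive.
With no repressor bound, *qilX* is transcribed.
So QilX is produced and active.
Cu²⁺ is present, so KosS is inactive.
No repressor is bound and QilX is active, so *yilR* is transcribed.
So YilR is produced and active.
With repressor YilR bound, *elnS* is not transcribed.
So ElnS is not produced.
Diaminopimelate is absent, so QuvU is inactive.
Xylulose is absent, so BexL is active.
With repressor BexL bound, *gixQ* is not transcribed.
So GixQ is not produced.
Indole is present, so VorF is inactive.
With no repressor bound, *vorK* is transcribed.
So VorK is produced and active.
No repressor is bound and VorK is active, so *morF* is transcribed.
So MorF is produced and active.
No repressor is bound and MorF is active, so *torP* is transcribed.

ON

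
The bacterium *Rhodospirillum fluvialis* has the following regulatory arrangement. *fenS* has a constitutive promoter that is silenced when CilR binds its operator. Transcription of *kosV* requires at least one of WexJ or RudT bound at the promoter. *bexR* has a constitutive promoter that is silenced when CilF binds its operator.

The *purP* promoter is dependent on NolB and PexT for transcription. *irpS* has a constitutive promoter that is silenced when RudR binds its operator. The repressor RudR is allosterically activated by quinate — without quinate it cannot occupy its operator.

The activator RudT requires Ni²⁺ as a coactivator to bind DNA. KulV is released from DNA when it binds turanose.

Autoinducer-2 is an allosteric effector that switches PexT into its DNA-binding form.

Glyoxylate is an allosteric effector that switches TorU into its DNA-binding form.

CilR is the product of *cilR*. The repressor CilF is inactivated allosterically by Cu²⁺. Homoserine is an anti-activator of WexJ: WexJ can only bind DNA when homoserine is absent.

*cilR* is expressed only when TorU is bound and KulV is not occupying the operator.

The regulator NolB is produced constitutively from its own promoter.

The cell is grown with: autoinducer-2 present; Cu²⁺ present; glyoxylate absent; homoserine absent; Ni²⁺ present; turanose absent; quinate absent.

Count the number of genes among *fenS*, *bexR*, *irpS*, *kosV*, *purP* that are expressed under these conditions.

Turanose is absent, so KulV is active.
Glyoxylate is absent, so TorU is inactive.
With repressor KulV bound, *cilR* is not transcribed.
So CilR is not produced.
With no repressor bound, *fenS* is transcribed.
→ *fenS* is ON.
Cu²⁺ is present, so CilF is inactive.
With no repressor bound, *bexR* is transcribed.
→ *bexR* is ON.
Quinate is absent, so RudR is inactive.
With no repressor bound, *irpS* is transcribed.
→ *irpS* is ON.
Homoserine is absent, so WexJ is active.
Ni²⁺ is present, so RudT is active.
Activator WexJ is present, so *kosV* is transcribed.
→ *kosV* is ON.
NolB is produced constitutively and is active.
Autoinducer-2 is present, so PexT is active.
No repressor is bound and NolB and PexT are active, so *purP* is transcribed.
→ *purP* is ON.
5 of the 5 genes are transcribed.

5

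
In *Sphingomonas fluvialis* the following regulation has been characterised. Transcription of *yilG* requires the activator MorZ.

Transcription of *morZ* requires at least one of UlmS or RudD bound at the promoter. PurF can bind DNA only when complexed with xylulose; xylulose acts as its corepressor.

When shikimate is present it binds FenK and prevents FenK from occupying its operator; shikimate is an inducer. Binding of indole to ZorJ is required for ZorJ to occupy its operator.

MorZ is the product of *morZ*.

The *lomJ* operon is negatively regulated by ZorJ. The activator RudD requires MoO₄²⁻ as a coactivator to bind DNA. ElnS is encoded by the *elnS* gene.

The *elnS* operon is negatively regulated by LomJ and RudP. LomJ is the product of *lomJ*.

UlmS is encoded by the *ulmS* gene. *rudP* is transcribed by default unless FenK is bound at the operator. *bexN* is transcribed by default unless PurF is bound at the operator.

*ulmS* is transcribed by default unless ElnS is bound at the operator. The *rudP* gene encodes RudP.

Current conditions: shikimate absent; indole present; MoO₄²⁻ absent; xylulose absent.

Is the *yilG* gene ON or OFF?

Indole is present, so ZorJ is active.
With repressor ZorJ bound, *lomJ* is not transcribed.
So LomJ is not produced.
Shikimate is absent, so FenK is active.
With repressor FenK bound, *rudP* is not transcribed.
So RudP is not produced.
With no repressor bound, *elnS* is transcribed.
So ElnS is produced and active.
With repressor ElnS bound, *ulmS* is not transcribed.
So UlmS is not produced.
MoO₄²⁻ is absent, so RudD is inactive.
No activator is available at the *morZ* promoter, so *morZ* is not transcribed.
So MorZ is not produced.
Required activator MorZ is absent, so *yilG* is not transcribed.

OFF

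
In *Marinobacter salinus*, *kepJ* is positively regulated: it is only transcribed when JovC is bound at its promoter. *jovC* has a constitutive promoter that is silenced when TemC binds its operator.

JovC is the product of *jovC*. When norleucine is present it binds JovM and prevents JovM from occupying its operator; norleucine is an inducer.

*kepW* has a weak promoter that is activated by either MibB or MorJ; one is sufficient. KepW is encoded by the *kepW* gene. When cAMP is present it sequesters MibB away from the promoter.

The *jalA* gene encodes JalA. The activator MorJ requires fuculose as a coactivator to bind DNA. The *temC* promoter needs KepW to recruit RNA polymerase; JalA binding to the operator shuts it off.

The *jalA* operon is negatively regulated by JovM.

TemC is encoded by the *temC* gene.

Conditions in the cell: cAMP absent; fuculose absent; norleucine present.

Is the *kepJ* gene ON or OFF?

ON

Norleucine is present, so JovM is inactive.
With no repressor bound, *jalA* is transcribed.
So JalA is produced and active.
cAMP is absent, so MibB is active.
Fuculose is absent, so MorJ is inactive.
Activator MibB is present, so *kepW* is transcribed.
So KepW is produced and active.
With repressor JalA bound, *temC* is not transcribed.
So TemC is not produced.
With no repressor bound, *jovC* is transcribed.
So JovC is produced and active.
No repressor is bound and JovC is active, so *kepJ* is transcribed.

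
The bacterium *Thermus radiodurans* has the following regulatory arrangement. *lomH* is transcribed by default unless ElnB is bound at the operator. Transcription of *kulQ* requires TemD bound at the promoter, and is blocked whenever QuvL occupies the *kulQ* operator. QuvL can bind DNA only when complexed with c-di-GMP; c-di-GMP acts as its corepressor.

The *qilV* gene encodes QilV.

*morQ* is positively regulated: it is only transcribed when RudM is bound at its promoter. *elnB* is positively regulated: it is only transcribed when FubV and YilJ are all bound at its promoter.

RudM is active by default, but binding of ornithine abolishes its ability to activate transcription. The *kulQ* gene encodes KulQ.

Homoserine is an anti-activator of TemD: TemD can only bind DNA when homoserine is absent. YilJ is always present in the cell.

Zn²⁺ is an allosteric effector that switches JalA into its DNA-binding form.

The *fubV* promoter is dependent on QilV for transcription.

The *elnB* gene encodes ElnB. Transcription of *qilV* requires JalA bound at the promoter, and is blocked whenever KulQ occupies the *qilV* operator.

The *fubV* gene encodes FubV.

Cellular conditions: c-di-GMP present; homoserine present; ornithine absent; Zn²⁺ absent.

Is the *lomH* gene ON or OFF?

Homoserine is present, so TemD is inactive.
c-di-GMP is present, so QuvL is active.
With repressor QuvL bound, *kulQ* is not transcribed.
So KulQ is not produced.
Zn²⁺ is absent, so JalA is inactive.
Required activator JalA is absent, so *qilV* is not transcribed.
So QilV is not produced.
Required activator QilV is absent, so *fubV* is not transcribed.
So FubV is not produced.
YilJ is produced constitutively and is active.
Required activator FubV is absent, so *elnB* is not transcribed.
So ElnB is not produced.
With no repressor bound, *lomH* is transcribed.

ON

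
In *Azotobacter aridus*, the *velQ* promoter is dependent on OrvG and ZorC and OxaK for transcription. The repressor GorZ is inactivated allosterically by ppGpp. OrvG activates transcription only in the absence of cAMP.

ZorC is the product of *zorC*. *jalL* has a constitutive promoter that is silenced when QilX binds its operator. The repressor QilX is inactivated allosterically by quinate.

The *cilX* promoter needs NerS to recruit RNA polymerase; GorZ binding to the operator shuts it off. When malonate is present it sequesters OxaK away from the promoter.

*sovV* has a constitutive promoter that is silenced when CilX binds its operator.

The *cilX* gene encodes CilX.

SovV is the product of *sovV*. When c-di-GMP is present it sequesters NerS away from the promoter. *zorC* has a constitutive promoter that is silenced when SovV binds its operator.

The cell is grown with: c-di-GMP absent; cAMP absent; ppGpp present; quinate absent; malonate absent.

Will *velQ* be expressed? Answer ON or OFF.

ON

cAMP is absent, so OrvG is active.
ppGpp is present, so GorZ is inactive.
c-di-GMP is absent, so NerS is active.
No repressor is bound and NerS is active, so *cilX* is transcribed.
So CilX is produced and active.
With repressor CilX bound, *sovV* is not transcribed.
So SovV is not produced.
With no repressor bound, *zorC* is transcribed.
So ZorC is produced and active.
Malonate is absent, so OxaK is active.
No repressor is bound and OrvG and ZorC and OxaK are active, so *velQ* is transcribed.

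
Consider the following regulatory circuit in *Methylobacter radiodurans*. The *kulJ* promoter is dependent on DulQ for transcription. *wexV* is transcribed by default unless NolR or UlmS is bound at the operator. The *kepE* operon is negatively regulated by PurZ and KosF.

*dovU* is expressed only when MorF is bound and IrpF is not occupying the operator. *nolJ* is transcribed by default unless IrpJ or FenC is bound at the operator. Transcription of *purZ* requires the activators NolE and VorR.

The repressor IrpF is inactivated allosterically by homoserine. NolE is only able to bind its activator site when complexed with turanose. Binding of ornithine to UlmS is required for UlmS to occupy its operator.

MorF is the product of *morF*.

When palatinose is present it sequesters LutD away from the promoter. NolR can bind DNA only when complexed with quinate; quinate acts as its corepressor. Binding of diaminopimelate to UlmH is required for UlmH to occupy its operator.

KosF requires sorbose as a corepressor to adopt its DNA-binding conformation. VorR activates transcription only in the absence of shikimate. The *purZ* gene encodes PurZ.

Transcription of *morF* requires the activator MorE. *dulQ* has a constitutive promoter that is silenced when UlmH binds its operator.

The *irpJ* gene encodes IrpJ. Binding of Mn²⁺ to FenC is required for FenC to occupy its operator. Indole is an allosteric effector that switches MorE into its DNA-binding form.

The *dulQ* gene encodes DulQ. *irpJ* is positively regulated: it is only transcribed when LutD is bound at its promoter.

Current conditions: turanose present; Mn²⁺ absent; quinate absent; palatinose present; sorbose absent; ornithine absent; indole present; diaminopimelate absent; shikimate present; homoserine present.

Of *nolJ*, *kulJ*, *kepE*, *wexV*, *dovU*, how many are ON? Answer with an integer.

Palatinose is present, so LutD is inactive.
Required activator LutD is absent, so *irpJ* is not transcribed.
So IrpJ is not produced.
Mn²⁺ is absent, so FenC is inactive.
With no repressor bound, *nolJ* is transcribed.
→ *nolJ* is ON.
Diaminopimelate is absent, so UlmH is inactive.
With no repressor bound, *dulQ* is transcribed.
So DulQ is produced and active.
No repressor is bound and DulQ is active, so *kulJ* is transcribed.
→ *kulJ* is ON.
Turanose is present, so NolE is active.
Shikimate is present, so VorR is inactive.
Required activator VorR is absent, so *purZ* is not transcribed.
So PurZ is not produced.
Sorbose is absent, so KosF is inactive.
With no repressor bound, *kepE* is transcribed.
→ *kepE* is ON.
Quinate is absent, so NolR is inactive.
Ornithine is absent, so UlmS is inactive.
With no repressor bound, *wexV* is transcribed.
→ *wexV* is ON.
Homoserine is present, so IrpF is inactive.
Indole is present, so MorE is active.
No repressor is bound and MorE is active, so *morF* is transcribed.
So MorF is produced and active.
No repressor is bound and MorF is active, so *dovU* is transcribed.
→ *dovU* is ON.
5 of the 5 genes are transcribed.

5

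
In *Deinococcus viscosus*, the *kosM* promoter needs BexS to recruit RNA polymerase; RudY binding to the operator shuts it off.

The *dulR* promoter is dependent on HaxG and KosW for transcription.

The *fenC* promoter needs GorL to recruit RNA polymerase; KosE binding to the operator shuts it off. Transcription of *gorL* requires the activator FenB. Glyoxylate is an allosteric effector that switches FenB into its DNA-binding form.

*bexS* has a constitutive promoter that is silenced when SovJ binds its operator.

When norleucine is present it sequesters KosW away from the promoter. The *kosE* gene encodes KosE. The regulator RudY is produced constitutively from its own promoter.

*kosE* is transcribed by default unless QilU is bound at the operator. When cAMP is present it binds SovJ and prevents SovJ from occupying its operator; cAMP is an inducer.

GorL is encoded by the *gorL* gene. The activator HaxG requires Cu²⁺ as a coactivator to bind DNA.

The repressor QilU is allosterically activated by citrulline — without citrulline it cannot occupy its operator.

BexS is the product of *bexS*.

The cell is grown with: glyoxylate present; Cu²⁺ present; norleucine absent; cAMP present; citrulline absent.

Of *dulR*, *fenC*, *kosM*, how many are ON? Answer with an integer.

Cu²⁺ is present, so HaxG is active.
Norleucine is absent, so KosW is active.
No repressor is bound and HaxG and KosW are active, so *dulR* is transcribed.
→ *dulR* is ON.
Citrulline is absent, so QilU is inactive.
With no repressor bound, *kosE* is transcribed.
So KosE is produced and active.
Glyoxylate is present, so FenB is active.
No repressor is bound and FenB is active, so *gorL* is transcribed.
So GorL is produced and active.
With repressor KosE bound, *fenC* is not transcribed.
→ *fenC* is OFF.
RudY is produced constitutively and is active.
cAMP is present, so SovJ is inactive.
With no repressor bound, *bexS* is transcribed.
So BexS is produced and active.
With repressor RudY bound, *kosM* is not transcribed.
→ *kosM* is OFF.
1 of the 3 genes is transcribed.

1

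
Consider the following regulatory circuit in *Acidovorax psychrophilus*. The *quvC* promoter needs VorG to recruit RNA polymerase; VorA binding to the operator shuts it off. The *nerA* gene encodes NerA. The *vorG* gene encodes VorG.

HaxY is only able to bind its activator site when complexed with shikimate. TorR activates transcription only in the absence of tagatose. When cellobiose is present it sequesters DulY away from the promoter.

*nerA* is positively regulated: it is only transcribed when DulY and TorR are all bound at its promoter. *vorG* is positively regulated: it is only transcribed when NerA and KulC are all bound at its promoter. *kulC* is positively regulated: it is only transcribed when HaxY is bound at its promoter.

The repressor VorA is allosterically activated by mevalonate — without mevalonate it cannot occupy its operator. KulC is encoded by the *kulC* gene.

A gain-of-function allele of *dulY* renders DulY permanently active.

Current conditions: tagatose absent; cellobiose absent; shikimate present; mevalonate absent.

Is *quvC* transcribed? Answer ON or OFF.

ON

DulY is constitutively active in this strain.
Tagatose is absent, so TorR is active.
No repressor is bound and DulY and TorR are active, so *nerA* is transcribed.
So NerA is produced and active.
Shikimate is present, so HaxY is active.
No repressor is bound and HaxY is active, so *kulC* is transcribed.
So KulC is produced and active.
No repressor is bound and NerA and KulC are active, so *vorG* is transcribed.
So VorG is produced and active.
Mevalonate is absent, so VorA is inactive.
No repressor is bound and VorG is active, so *quvC* is transcribed.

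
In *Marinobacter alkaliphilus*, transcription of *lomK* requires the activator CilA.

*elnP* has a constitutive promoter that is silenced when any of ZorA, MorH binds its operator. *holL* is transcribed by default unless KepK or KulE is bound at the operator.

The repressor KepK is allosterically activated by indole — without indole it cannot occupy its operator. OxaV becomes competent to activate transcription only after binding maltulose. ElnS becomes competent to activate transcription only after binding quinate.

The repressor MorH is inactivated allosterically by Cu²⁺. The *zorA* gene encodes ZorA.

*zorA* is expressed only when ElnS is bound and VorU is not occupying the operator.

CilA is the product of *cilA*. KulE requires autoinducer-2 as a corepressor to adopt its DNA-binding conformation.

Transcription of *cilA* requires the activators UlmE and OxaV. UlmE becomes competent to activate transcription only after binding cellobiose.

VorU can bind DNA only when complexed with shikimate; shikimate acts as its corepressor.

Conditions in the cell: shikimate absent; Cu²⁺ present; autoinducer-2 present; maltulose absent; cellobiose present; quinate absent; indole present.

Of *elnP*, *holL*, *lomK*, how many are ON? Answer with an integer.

1

Shikimate is absent, so VorU is inactive.
Quinate is absent, so ElnS is inactive.
Required activator ElnS is absent, so *zorA* is not transcribed.
So ZorA is not produced.
Cu²⁺ is present, so MorH is inactive.
With no repressor bound, *elnP* is transcribed.
→ *elnP* is ON.
Indole is present, so KepK is active.
Autoinducer-2 is present, so KulE is active.
With repressor KepK bound, *holL* is not transcribed.
→ *holL* is OFF.
Cellobiose is present, so UlmE is active.
Maltulose is absent, so OxaV is inactive.
Required activator OxaV is absent, so *cilA* is not transcribed.
So CilA is not produced.
Required activator CilA is absent, so *lomK* is not transcribed.
→ *lomK* is OFF.
1 of the 3 genes is transcribed.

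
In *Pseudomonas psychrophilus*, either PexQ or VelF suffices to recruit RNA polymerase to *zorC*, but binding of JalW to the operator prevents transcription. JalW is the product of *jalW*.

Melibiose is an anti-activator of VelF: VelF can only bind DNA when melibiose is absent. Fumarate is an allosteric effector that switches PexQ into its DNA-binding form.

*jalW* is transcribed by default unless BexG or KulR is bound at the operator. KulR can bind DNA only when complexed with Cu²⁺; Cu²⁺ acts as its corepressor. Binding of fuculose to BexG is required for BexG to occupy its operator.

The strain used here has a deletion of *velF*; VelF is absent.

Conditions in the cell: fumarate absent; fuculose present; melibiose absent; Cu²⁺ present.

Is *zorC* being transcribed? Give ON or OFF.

OFF

Fumarate is absent, so PexQ is inactive.
Fuculose is present, so BexG is active.
Cu²⁺ is present, so KulR is active.
With repressor BexG bound, *jalW* is not transcribed.
So JalW is not produced.
VelF is non-functional in this strain, so it has no effect.
No activator is available at the *zorC* promoter, so *zorC* is not transcribed.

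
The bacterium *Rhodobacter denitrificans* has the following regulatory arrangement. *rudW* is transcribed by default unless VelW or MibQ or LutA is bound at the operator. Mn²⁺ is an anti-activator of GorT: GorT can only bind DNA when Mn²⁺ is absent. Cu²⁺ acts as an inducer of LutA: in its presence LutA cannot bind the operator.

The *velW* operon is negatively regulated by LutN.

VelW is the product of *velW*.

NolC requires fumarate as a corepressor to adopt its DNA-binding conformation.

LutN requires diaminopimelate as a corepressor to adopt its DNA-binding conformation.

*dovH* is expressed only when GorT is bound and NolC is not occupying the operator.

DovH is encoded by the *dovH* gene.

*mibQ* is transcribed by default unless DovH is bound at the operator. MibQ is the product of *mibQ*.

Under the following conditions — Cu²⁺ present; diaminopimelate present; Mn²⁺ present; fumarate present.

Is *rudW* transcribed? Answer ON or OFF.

OFF

Diaminopimelate is present, so LutN is active.
With repressor LutN bound, *velW* is not transcribed.
So VelW is not produced.
Mn²⁺ is present, so GorT is inactive.
Fumarate is present, so NolC is active.
With repressor NolC bound, *dovH* is not transcribed.
So DovH is not produced.
With no repressor bound, *mibQ* is transcribed.
So MibQ is produced and active.
Cu²⁺ is present, so LutA is inactive.
With repressor MibQ bound, *rudW* is not transcribed.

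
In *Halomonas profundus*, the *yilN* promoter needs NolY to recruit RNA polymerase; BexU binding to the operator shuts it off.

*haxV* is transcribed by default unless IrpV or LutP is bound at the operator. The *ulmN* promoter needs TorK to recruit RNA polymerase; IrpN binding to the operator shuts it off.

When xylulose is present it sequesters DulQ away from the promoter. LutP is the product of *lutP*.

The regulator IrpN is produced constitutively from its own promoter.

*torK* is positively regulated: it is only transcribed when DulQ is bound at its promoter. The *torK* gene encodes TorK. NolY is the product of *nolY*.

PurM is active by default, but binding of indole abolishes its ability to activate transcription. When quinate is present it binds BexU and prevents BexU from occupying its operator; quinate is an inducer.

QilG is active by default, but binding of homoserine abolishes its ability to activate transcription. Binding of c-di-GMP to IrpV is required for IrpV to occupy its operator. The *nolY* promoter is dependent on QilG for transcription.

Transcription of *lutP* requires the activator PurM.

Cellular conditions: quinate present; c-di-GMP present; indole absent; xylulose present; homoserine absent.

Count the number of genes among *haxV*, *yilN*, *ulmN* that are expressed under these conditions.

1

c-di-GMP is present, so IrpV is active.
Indole is absent, so PurM is active.
No repressor is bound and PurM is active, so *lutP* is transcribed.
So LutP is produced and active.
With repressor IrpV bound, *haxV* is not transcribed.
→ *haxV* is OFF.
Homoserine is absent, so QilG is active.
No repressor is bound and QilG is active, so *nolY* is transcribed.
So NolY is produced and active.
Quinate is present, so BexU is inactive.
No repressor is bound and NolY is active, so *yilN* is transcribed.
→ *yilN* is ON.
Xylulose is present, so DulQ is inactive.
Required activator DulQ is absent, so *torK* is not transcribed.
So TorK is not produced.
IrpN is produced constitutively and is active.
With repressor IrpN bound, *ulmN* is not transcribed.
→ *ulmN* is OFF.
1 of the 3 genes is transcribed.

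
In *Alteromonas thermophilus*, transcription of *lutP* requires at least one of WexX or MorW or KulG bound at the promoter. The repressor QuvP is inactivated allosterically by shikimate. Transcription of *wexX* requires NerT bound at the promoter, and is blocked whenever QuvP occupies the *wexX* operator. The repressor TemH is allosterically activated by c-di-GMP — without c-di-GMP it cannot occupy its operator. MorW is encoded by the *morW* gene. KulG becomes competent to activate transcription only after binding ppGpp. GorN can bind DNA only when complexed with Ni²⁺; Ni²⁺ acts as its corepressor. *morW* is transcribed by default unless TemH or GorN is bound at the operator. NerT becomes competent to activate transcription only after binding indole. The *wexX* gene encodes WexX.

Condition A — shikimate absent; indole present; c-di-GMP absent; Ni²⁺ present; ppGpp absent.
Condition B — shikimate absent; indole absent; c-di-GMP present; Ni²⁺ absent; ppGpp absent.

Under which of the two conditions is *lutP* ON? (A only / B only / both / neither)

neither

Condition A:
Shikimate is absent, so QuvP is active.
Indole is present, so NerT is active.
With repressor QuvP bound, *wexX* is not transcribed.
So WexX is not produced.
c-di-GMP is absent, so TemH is inactive.
Ni²⁺ is present, so GorN is active.
With repressor GorN bound, *morW* is not transcribed.
So MorW is not produced.
ppGpp is absent, so KulG is inactive.
No activator is available at the *lutP* promoter, so *lutP* is not transcribed.
→ *lutP* is OFF in A.
Condition B:
Shikimate is absent, so QuvP is active.
Indole is absent, so NerT is inactive.
With repressor QuvP bound, *wexX* is not transcribed.
So WexX is not produced.
c-di-GMP is present, so TemH is active.
Ni²⁺ is absent, so GorN is inactive.
With repressor TemH bound, *morW* is not transcribed.
So MorW is not produced.
ppGpp is absent, so KulG is inactive.
No activator is available at the *lutP* promoter, so *lutP* is not transcribed.
→ *lutP* is OFF in B.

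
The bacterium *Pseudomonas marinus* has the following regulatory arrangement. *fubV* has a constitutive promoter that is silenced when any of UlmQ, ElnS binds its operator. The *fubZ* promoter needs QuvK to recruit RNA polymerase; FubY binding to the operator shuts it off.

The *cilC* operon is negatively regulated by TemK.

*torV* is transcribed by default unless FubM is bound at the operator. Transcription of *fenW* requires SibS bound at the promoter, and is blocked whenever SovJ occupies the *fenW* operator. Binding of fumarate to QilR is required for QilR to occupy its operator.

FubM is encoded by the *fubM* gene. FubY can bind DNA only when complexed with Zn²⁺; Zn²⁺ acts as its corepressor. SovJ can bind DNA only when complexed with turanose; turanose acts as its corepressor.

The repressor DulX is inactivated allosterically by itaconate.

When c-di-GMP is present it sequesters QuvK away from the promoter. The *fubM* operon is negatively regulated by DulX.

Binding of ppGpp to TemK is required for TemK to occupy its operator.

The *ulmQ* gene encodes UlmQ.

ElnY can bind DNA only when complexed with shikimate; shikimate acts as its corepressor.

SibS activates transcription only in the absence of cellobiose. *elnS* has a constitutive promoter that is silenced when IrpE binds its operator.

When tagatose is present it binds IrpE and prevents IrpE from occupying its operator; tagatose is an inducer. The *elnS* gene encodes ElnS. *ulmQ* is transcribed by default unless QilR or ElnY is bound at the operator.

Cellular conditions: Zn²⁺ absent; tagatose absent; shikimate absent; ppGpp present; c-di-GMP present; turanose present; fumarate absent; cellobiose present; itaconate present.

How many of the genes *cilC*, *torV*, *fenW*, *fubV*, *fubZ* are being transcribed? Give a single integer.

ppGpp is present, so TemK is active.
With repressor TemK bound, *cilC* is not transcribed.
→ *cilC* is OFF.
Itaconate is present, so DulX is inactive.
With no repressor bound, *fubM* is transcribed.
So FubM is produced and active.
With repressor FubM bound, *torV* is not transcribed.
→ *torV* is OFF.
Turanose is present, so SovJ is active.
Cellobiose is present, so SibS is inactive.
With repressor SovJ bound, *fenW* is not transcribed.
→ *fenW* is OFF.
Fumarate is absent, so QilR is inactive.
Shikimate is absent, so ElnY is inactive.
With no repressor bound, *ulmQ* is transcribed.
So UlmQ is produced and active.
Tagatose is absent, so IrpE is active.
With repressor IrpE bound, *elnS* is not transcribed.
So ElnS is not produced.
With repressor UlmQ bound, *fubV* is not transcribed.
→ *fubV* is OFF.
Zn²⁺ is absent, so FubY is inactive.
c-di-GMP is present, so QuvK is inactive.
Required activator QuvK is absent, so *fubZ* is not transcribed.
→ *fubZ* is OFF.
0 of the 5 genes are transcribed.

0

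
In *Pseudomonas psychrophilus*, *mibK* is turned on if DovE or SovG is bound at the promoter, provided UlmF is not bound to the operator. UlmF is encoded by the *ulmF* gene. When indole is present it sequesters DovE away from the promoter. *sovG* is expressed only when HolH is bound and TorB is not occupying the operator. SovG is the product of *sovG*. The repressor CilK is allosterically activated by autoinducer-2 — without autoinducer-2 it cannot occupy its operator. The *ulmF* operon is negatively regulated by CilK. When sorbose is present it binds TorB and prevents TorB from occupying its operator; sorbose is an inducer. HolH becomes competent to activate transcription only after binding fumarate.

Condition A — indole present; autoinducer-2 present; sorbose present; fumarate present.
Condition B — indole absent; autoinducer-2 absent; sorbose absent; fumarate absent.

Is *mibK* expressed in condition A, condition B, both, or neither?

A only

Condition A:
Indole is present, so DovE is inactive.
Autoinducer-2 is present, so CilK is active.
With repressor CilK bound, *ulmF* is not transcribed.
So UlmF is not produced.
Sorbose is present, so TorB is inactive.
Fumarate is present, so HolH is active.
No repressor is bound and HolH is active, so *sovG* is transcribed.
So SovG is produced and active.
Activator SovG is present, so *mibK* is transcribed.
→ *mibK* is ON in A.
Condition B:
Indole is absent, so DovE is active.
Autoinducer-2 is absent, so CilK is inactive.
With no repressor bound, *ulmF* is transcribed.
So UlmF is produced and active.
Sorbose is absent, so TorB is active.
Fumarate is absent, so HolH is inactive.
With repressor TorB bound, *sovG* is not transcribed.
So SovG is not produced.
With repressor UlmF bound, *mibK* is not transcribed.
→ *mibK* is OFF in B.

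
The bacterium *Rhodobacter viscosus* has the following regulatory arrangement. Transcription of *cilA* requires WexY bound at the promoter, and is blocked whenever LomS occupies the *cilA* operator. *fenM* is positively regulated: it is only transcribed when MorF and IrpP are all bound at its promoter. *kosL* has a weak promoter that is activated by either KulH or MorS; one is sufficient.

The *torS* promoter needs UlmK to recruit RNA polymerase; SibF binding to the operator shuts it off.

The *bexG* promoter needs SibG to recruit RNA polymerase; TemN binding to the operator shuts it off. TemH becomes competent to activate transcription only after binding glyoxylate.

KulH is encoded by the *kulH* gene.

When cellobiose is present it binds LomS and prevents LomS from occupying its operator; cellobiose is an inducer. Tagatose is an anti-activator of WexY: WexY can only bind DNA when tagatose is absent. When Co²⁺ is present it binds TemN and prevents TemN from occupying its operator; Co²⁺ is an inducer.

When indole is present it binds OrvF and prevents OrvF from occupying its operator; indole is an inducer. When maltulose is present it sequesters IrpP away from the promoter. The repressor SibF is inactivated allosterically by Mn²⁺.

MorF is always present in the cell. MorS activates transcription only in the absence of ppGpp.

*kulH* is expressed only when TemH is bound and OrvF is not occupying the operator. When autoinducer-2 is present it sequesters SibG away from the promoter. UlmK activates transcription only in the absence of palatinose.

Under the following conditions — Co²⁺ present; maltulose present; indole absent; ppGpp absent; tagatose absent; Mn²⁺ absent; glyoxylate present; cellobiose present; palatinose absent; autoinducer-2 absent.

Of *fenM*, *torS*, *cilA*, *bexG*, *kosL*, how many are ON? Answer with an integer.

MorF is produced constitutively and is active.
Maltulose is present, so IrpP is inactive.
Required activator IrpP is absent, so *fenM* is not transcribed.
→ *fenM* is OFF.
Mn²⁺ is absent, so SibF is active.
Palatinose is absent, so UlmK is active.
With repressor SibF bound, *torS* is not transcribed.
→ *torS* is OFF.
Cellobiose is present, so LomS is inactive.
Tagatose is absent, so WexY is active.
No repressor is bound and WexY is active, so *cilA* is transcribed.
→ *cilA* is ON.
Autoinducer-2 is absent, so SibG is active.
Co²⁺ is present, so TemN is inactive.
No repressor is bound and SibG is active, so *bexG* is transcribed.
→ *bexG* is ON.
Indole is absent, so OrvF is active.
Glyoxylate is present, so TemH is active.
With repressor OrvF bound, *kulH* is not transcribed.
So KulH is not produced.
ppGpp is absent, so MorS is active.
Activator MorS is present, so *kosL* is transcribed.
→ *kosL* is ON.
3 of the 5 genes are transcribed.

3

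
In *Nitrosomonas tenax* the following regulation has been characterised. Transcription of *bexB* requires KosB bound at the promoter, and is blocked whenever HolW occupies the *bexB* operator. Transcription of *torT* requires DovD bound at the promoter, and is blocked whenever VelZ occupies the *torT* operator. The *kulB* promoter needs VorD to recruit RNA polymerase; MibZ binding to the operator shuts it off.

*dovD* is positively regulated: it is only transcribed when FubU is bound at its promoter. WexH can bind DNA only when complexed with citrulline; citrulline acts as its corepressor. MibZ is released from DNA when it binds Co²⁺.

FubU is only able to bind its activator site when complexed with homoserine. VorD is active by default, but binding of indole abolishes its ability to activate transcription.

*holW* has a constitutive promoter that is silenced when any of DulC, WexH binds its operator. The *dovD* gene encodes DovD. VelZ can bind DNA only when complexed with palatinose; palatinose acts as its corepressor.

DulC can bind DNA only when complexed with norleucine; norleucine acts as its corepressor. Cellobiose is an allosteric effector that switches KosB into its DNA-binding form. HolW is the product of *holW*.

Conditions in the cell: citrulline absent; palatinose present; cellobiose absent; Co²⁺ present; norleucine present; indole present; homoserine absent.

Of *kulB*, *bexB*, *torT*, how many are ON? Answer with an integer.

0

Co²⁺ is present, so MibZ is inactive.
Indole is present, so VorD is inactive.
Required activator VorD is absent, so *kulB* is not transcribed.
→ *kulB* is OFF.
Norleucine is present, so DulC is active.
Citrulline is absent, so WexH is inactive.
With repressor DulC bound, *holW* is not transcribed.
So HolW is not produced.
Cellobiose is absent, so KosB is inactive.
Required activator KosB is absent, so *bexB* is not transcribed.
→ *bexB* is OFF.
Palatinose is present, so VelZ is active.
Homoserine is absent, so FubU is inactive.
Required activator FubU is absent, so *dovD* is not transcribed.
So DovD is not produced.
With repressor VelZ bound, *torT* is not transcribed.
→ *torT* is OFF.
0 of the 3 genes are transcribed.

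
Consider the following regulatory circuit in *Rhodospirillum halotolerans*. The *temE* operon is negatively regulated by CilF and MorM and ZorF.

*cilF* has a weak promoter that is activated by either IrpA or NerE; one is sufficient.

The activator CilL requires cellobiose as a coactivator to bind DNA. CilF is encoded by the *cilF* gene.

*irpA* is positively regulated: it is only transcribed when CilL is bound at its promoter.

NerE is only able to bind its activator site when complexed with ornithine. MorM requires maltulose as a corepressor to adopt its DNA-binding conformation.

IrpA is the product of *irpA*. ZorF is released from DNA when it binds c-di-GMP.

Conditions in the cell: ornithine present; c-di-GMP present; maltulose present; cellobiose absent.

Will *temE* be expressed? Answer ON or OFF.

OFF

Cellobiose is absent, so CilL is inactive.
Required activator CilL is absent, so *irpA* is not transcribed.
So IrpA is not produced.
Ornithine is present, so NerE is active.
Activator NerE is present, so *cilF* is transcribed.
So CilF is produced and active.
Maltulose is present, so MorM is active.
c-di-GMP is present, so ZorF is inactive.
With repressor CilF bound, *temE* is not transcribed.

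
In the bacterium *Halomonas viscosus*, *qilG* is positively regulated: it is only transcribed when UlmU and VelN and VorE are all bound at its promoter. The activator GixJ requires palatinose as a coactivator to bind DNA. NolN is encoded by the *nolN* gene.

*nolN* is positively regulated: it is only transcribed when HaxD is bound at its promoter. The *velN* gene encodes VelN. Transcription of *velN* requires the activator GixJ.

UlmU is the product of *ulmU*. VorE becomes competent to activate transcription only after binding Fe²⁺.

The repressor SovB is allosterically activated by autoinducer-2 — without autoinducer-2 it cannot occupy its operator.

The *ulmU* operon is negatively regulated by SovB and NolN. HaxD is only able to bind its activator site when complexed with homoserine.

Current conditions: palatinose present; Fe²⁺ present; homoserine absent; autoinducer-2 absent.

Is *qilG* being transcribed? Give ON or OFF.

ON

Autoinducer-2 is absent, so SovB is inactive.
Homoserine is absent, so HaxD is inactive.
Required activator HaxD is absent, so *nolN* is not transcribed.
So NolN is not produced.
With no repressor bound, *ulmU* is transcribed.
So UlmU is produced and active.
Palatinose is present, so GixJ is active.
No repressor is bound and GixJ is active, so *velN* is transcribed.
So VelN is produced and active.
Fe²⁺ is present, so VorE is active.
No repressor is bound and UlmU and VelN and VorE are active, so *qilG* is transcribed.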